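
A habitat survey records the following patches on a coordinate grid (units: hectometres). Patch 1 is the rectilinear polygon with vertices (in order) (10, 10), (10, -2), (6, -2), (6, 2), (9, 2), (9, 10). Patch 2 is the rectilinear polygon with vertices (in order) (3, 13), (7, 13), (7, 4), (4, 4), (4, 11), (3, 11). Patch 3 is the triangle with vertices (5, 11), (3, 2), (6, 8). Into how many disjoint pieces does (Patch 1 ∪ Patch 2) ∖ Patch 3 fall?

(Patch 1 ∪ Patch 2) ∖ Patch 3 splits into 2 disjoint pieces (area 24, area 22.75).

2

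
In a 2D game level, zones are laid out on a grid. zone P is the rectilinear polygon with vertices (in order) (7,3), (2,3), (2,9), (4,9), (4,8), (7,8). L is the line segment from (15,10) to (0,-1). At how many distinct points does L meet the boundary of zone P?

2

The segment meets the boundary at (5.455,3), (7,4.133).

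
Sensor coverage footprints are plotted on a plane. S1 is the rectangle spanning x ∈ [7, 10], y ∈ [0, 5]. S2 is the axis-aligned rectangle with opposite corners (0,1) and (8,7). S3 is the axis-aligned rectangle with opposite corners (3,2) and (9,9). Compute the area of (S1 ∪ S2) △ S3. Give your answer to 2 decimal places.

45.00

|S1 ∪ S2| = 59.
|(S1 ∪ S2) ∩ S3| = 28.
|(S1 ∪ S2) △ S3| = 59 + 42 − 56 = 45.00.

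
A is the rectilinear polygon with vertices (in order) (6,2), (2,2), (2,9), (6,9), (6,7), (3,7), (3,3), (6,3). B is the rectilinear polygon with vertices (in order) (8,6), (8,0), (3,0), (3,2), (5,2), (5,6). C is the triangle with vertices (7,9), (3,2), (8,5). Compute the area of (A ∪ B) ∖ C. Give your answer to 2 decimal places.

30.93

|A ∪ B| = 37.
|(A ∪ B) ∩ C| = 6.069.
|(A ∪ B) ∖ C| = 37 − 6.069 = 30.93.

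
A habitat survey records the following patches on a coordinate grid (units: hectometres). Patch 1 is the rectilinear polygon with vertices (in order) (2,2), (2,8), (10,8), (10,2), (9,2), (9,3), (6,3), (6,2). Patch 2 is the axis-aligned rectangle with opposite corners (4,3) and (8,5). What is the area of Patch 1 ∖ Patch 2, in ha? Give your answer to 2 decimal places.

|Patch 1| = 45, |Patch 1∩Patch 2| = 8.
|Patch 1 ∖ Patch 2| = |Patch 1| − |Patch 1∩Patch 2| = 45 − 8 = 37.00.

37.00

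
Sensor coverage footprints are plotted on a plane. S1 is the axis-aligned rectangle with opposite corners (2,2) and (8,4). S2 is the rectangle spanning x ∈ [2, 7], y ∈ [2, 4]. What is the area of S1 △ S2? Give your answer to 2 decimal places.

2.00

|S1∩S2|: x∈[2,7], y∈[2,4] → 5·2 = 10.
|S1 △ S2| = |S1| + |S2| − 2·|S1∩S2| = 12 + 10 − 20 = 2.00.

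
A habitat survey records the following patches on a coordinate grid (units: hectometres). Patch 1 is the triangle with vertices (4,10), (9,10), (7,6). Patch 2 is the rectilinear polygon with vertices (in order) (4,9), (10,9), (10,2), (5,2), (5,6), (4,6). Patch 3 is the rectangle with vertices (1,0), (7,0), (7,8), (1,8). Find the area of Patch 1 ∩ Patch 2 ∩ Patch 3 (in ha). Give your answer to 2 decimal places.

1.50

The intersection is the polygon with vertices (5.5,8), (7,8), (7,6).
By the shoelace formula its area is 1.50.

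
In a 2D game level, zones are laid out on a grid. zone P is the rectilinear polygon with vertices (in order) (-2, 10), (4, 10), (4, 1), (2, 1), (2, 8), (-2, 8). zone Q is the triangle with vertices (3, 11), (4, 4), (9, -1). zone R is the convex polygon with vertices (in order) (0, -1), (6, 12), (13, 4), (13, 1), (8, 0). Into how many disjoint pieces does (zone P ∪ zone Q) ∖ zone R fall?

(zone P ∪ zone Q) ∖ zone R splits into 2 disjoint pieces (area 17.3919, area 0.2727).

2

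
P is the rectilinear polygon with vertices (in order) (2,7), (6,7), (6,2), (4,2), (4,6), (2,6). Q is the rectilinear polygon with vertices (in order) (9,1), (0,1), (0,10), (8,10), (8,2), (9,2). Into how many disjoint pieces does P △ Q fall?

1

P △ Q is a single connected region.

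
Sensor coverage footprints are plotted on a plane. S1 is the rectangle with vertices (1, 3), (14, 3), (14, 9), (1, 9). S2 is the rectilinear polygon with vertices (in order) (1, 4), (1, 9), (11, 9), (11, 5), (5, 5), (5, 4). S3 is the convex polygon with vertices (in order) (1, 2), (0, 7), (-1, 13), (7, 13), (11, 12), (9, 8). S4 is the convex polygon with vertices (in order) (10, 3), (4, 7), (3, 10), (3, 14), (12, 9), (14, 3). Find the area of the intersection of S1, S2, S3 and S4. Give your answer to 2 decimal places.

The intersection is the polygon with vertices (9.5,9), (9,8), (5.941,5.706), (4,7), (3.333,9).
By the shoelace formula its area is 12.62.

12.62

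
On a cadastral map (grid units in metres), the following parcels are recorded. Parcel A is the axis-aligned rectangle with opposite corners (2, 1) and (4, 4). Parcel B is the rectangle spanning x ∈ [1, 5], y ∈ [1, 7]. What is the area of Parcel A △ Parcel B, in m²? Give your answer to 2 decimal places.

18.00

|Parcel A∩Parcel B|: x∈[2,4], y∈[1,4] → 2·3 = 6.
|Parcel A △ Parcel B| = |Parcel A| + |Parcel B| − 2·|Parcel A∩Parcel B| = 6 + 24 − 12 = 18.00.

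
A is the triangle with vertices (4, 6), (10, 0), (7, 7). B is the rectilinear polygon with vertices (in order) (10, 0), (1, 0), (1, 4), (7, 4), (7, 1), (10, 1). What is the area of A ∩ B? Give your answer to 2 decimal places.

0.79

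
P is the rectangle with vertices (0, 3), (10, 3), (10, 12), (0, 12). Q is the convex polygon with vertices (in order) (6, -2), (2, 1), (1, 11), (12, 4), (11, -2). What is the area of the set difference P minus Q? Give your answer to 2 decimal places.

|P| = 90, |P∩Q| = 43.0273.
|P ∖ Q| = |P| − |P∩Q| = 90 − 43.0273 = 46.97.

46.97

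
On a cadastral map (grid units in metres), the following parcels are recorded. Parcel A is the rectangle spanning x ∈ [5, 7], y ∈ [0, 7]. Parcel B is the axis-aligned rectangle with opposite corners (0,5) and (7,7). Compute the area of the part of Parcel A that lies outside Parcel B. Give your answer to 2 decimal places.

|Parcel A∩Parcel B|: x∈[5,7], y∈[5,7] → 2·2 = 4.
|Parcel A| = 14.
|Parcel A ∖ Parcel B| = |Parcel A| − |Parcel A∩Parcel B| = 14 − 4 = 10.00.

10.00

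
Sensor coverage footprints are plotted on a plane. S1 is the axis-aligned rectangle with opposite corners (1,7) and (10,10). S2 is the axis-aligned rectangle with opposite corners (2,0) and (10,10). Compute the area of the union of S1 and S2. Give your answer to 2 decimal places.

83.00

By inclusion–exclusion:
Individual areas: |S1| = 27, |S2| = 80.
|S1∩S2|: x∈[2,10], y∈[7,10] → 8·3 = 24.
|S1 ∪ S2| = 107 − 24 = 83.00.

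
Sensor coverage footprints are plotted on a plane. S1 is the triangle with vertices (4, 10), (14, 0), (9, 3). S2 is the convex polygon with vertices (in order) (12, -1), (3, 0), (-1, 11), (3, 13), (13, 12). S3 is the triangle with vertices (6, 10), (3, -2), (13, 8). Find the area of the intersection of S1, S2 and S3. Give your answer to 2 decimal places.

The intersection is the polygon with vertices (5.481,7.926), (5.6,8.4), (9.5,4.5), (8.583,3.583).
By the shoelace formula its area is 4.57.

4.57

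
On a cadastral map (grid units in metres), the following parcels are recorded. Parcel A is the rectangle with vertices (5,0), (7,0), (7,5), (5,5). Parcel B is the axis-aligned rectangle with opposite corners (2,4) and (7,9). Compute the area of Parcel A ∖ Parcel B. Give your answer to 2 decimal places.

|Parcel A∩Parcel B|: x∈[5,7], y∈[4,5] → 2·1 = 2.
|Parcel A| = 10.
|Parcel A ∖ Parcel B| = |Parcel A| − |Parcel A∩Parcel B| = 10 − 2 = 8.00.

8.00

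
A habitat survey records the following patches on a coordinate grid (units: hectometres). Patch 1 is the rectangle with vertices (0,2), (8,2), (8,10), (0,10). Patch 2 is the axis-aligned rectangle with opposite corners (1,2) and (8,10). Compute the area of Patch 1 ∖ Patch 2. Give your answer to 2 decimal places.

8.00

|Patch 1∩Patch 2|: x∈[1,8], y∈[2,10] → 7·8 = 56.
|Patch 1| = 64.
|Patch 1 ∖ Patch 2| = |Patch 1| − |Patch 1∩Patch 2| = 64 − 56 = 8.00.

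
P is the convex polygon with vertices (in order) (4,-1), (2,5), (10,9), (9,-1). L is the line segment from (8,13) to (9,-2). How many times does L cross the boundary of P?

The segment meets the boundary at (8.933,-1), (8.323,8.161).

2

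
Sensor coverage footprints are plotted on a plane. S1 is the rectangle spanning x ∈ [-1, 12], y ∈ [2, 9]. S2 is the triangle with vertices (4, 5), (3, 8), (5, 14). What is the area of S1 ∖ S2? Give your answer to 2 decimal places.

87.78

|S1| = 91, |S1∩S2| = 3.2222.
|S1 ∖ S2| = |S1| − |S1∩S2| = 91 − 3.2222 = 87.78.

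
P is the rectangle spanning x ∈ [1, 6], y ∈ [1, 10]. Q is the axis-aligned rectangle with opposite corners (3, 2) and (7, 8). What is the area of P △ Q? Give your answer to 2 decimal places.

|P∩Q|: x∈[3,6], y∈[2,8] → 3·6 = 18.
|P △ Q| = |P| + |Q| − 2·|P∩Q| = 45 + 24 − 36 = 33.00.

33.00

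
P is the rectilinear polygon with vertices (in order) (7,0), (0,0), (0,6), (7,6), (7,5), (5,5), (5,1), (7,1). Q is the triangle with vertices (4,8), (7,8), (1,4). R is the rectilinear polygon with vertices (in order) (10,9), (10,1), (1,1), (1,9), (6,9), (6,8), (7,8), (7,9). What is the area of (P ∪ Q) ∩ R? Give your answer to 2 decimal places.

|P ∪ Q| = 38.5.
|(P ∪ Q) ∩ R| = 26.50.

26.50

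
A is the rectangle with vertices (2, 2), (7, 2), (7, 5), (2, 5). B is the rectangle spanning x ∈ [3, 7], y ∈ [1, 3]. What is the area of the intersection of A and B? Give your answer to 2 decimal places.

|A∩B|: x∈[3,7], y∈[2,3] → 4·1 = 4.

4.00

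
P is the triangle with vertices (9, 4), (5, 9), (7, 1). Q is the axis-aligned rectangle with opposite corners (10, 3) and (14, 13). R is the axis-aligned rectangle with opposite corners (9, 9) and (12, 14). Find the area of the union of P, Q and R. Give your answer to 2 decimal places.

By inclusion–exclusion:
Individual areas: |P| = 11, |Q| = 40, |R| = 15.
|P∩Q| = 0.
|P∩R| = 0.
|Q∩R|: x∈[10,12], y∈[9,13] → 2·4 = 8.
|P∩Q∩R| = 0.
|P ∪ Q ∪ R| = 66 − 8 + 0 = 58.00.

58.00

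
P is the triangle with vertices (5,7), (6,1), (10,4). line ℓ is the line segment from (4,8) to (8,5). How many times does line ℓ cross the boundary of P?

The segment meets the boundary at (6.667,6).

1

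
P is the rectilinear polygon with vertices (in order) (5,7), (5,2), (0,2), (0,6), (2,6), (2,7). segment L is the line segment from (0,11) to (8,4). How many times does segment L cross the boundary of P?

2

The segment meets the boundary at (5,6.625), (4.571,7).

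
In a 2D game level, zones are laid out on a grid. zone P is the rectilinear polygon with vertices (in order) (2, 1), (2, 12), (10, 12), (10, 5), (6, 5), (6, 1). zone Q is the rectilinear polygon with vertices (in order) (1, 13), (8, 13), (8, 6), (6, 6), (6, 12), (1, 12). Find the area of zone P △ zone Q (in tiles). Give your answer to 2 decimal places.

67.00

|zone P| = 72, |zone Q| = 19, |zone P∩zone Q| = 12.
|zone P △ zone Q| = |zone P| + |zone Q| − 2·|zone P∩zone Q| = 72 + 19 − 24 = 67.00.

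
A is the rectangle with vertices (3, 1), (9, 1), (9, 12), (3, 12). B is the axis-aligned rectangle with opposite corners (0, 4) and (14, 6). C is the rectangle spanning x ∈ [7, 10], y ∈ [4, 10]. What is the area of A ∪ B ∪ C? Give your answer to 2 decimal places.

By inclusion–exclusion:
Individual areas: |A| = 66, |B| = 28, |C| = 18.
|A∩B|: x∈[3,9], y∈[4,6] → 6·2 = 12.
|A∩C|: x∈[7,9], y∈[4,10] → 2·6 = 12.
|B∩C|: x∈[7,10], y∈[4,6] → 3·2 = 6.
|A∩B∩C| = 4.
|A ∪ B ∪ C| = 112 − 30 + 4 = 86.00.

86.00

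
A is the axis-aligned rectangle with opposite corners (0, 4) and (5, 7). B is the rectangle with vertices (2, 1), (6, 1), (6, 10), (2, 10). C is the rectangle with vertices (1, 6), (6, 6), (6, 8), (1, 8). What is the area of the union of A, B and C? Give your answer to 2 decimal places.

By inclusion–exclusion:
Individual areas: |A| = 15, |B| = 36, |C| = 10.
|A∩B|: x∈[2,5], y∈[4,7] → 3·3 = 9.
|A∩C|: x∈[1,5], y∈[6,7] → 4·1 = 4.
|B∩C|: x∈[2,6], y∈[6,8] → 4·2 = 8.
|A∩B∩C| = 3.
|A ∪ B ∪ C| = 61 − 21 + 3 = 43.00.

43.00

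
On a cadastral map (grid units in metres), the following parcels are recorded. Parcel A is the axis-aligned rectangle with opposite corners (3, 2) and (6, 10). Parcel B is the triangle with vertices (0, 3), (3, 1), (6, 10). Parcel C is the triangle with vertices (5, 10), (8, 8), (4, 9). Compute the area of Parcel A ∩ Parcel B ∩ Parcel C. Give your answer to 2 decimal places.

0.39

The intersection is the polygon with vertices (5.636,9.576), (5.818,9.454), (5.538,8.615), (4.941,8.765).
By the shoelace formula its area is 0.39.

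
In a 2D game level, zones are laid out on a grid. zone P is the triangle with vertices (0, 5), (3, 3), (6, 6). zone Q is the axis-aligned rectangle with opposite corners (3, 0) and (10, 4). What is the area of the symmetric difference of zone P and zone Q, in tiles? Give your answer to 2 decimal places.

|zone P| = 7.5, |zone Q| = 28, |zone P∩zone Q| = 0.5.
|zone P △ zone Q| = |zone P| + |zone Q| − 2·|zone P∩zone Q| = 7.5 + 28 − 1 = 34.50.

34.50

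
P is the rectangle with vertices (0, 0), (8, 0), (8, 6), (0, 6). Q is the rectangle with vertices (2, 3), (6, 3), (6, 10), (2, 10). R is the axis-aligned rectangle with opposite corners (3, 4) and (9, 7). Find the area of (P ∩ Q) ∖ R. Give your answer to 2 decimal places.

|P ∩ Q| = 12.
|(P ∩ Q) ∩ R| = 6.
|(P ∩ Q) ∖ R| = 12 − 6 = 6.00.

6.00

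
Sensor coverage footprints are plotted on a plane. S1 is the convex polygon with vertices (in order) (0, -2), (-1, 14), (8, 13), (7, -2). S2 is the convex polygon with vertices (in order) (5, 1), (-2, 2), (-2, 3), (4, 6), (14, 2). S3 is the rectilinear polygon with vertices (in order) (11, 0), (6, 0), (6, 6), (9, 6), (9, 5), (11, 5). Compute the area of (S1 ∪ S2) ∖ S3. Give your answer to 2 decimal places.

120.93

|S1 ∪ S2| = 137.9994.
|(S1 ∪ S2) ∩ S3| = 17.0696.
|(S1 ∪ S2) ∖ S3| = 137.9994 − 17.0696 = 120.93.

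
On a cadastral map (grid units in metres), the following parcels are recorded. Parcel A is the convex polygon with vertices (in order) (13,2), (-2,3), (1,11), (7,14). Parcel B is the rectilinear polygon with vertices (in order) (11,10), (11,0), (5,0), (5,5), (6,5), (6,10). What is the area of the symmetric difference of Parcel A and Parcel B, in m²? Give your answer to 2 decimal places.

|Parcel A| = 106.5, |Parcel B| = 55, |Parcel A∩Parcel B| = 37.
|Parcel A △ Parcel B| = |Parcel A| + |Parcel B| − 2·|Parcel A∩Parcel B| = 106.5 + 55 − 74 = 87.50.

87.50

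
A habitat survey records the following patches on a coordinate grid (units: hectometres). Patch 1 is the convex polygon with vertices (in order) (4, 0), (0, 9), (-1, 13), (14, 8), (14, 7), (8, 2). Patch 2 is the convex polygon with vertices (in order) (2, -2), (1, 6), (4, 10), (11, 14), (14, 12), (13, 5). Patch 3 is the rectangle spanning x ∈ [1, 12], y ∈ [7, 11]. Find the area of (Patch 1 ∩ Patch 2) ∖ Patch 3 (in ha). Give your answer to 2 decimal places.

|Patch 1 ∩ Patch 2| = 77.7016.
|(Patch 1 ∩ Patch 2) ∩ Patch 3| = 26.3925.
|(Patch 1 ∩ Patch 2) ∖ Patch 3| = 77.7016 − 26.3925 = 51.31.

51.31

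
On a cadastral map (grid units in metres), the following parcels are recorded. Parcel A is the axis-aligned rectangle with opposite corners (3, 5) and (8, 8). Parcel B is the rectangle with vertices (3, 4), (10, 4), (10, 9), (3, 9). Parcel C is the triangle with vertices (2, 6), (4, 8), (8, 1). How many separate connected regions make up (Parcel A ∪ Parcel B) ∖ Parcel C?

2

(Parcel A ∪ Parcel B) ∖ Parcel C splits into 2 disjoint pieces (area 26.9286, area 0.8167).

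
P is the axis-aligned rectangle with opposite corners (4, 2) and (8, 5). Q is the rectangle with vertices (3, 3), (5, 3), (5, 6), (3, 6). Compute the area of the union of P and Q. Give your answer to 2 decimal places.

By inclusion–exclusion:
Individual areas: |P| = 12, |Q| = 6.
|P∩Q|: x∈[4,5], y∈[3,5] → 1·2 = 2.
|P ∪ Q| = 18 − 2 = 16.00.

16.00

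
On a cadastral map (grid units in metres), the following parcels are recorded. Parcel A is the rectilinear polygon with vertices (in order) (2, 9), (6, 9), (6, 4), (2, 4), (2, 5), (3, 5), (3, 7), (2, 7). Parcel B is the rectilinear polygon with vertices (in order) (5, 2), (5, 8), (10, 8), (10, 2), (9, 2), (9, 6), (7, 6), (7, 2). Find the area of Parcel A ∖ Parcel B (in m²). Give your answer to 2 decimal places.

14.00

|Parcel A| = 18, |Parcel A∩Parcel B| = 4.
|Parcel A ∖ Parcel B| = |Parcel A| − |Parcel A∩Parcel B| = 18 − 4 = 14.00.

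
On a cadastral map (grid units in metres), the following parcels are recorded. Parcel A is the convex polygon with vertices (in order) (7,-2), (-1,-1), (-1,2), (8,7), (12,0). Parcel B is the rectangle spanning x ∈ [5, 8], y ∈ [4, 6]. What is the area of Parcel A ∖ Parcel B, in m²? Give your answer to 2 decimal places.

|Parcel A| = 71.5, |Parcel A∩Parcel B| = 5.6.
|Parcel A ∖ Parcel B| = |Parcel A| − |Parcel A∩Parcel B| = 71.5 − 5.6 = 65.90.

65.90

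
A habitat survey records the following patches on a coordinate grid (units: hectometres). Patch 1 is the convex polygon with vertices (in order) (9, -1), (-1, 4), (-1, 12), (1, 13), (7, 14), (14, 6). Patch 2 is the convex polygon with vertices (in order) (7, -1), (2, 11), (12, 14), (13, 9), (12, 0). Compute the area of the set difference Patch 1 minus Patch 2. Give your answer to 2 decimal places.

|Patch 1| = 148.5, |Patch 1∩Patch 2| = 88.6511.
|Patch 1 ∖ Patch 2| = |Patch 1| − |Patch 1∩Patch 2| = 148.5 − 88.6511 = 59.85.

59.85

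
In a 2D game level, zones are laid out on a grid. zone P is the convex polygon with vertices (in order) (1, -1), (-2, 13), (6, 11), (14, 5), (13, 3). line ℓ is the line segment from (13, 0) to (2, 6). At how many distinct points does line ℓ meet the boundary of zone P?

The segment meets the boundary at (9.586,1.862).

1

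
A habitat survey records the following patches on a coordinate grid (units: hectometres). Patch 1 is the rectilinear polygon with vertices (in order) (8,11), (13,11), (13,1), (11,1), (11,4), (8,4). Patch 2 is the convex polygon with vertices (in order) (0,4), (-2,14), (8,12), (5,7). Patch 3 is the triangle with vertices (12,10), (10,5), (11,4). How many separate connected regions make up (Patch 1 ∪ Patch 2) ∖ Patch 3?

2

(Patch 1 ∪ Patch 2) ∖ Patch 3 splits into 2 disjoint pieces (area 37.5, area 56).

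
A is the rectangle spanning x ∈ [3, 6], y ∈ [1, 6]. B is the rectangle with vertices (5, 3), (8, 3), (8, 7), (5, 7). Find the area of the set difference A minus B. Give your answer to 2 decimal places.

|A∩B|: x∈[5,6], y∈[3,6] → 1·3 = 3.
|A| = 15.
|A ∖ B| = |A| − |A∩B| = 15 − 3 = 12.00.

12.00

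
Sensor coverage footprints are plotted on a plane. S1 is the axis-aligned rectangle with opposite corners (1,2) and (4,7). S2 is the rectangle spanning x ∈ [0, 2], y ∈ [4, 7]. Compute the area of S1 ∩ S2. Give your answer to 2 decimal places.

|S1∩S2|: x∈[1,2], y∈[4,7] → 1·3 = 3.

3.00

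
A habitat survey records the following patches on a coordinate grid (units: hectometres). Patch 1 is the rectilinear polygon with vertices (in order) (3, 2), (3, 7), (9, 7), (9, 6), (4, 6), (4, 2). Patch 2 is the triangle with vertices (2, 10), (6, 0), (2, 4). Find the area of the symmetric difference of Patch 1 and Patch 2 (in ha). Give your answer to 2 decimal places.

14.60

|Patch 1| = 10, |Patch 2| = 12, |Patch 1∩Patch 2| = 3.7.
|Patch 1 △ Patch 2| = |Patch 1| + |Patch 2| − 2·|Patch 1∩Patch 2| = 10 + 12 − 7.4 = 14.60.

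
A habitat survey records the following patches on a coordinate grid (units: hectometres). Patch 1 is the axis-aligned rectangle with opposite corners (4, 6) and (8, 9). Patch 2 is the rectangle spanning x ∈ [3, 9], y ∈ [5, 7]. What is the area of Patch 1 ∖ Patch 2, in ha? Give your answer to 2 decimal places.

8.00

|Patch 1∩Patch 2|: x∈[4,8], y∈[6,7] → 4·1 = 4.
|Patch 1| = 12.
|Patch 1 ∖ Patch 2| = |Patch 1| − |Patch 1∩Patch 2| = 12 − 4 = 8.00.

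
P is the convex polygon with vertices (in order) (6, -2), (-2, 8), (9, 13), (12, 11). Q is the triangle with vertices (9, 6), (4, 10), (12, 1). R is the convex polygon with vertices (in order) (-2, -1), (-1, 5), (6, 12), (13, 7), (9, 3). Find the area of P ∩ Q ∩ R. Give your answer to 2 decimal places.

The intersection is the polygon with vertices (4,10), (9,6), (9.391,5.348), (8.962,4.418).
By the shoelace formula its area is 4.35.

4.35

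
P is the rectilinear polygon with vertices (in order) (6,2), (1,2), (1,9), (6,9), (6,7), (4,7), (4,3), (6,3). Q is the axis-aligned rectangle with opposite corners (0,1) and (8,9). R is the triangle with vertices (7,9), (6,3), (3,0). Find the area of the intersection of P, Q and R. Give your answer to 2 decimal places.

1.39

The intersection is the polygon with vertices (6,3), (5,2), (3.889,2), (4.333,3).
By the shoelace formula its area is 1.39.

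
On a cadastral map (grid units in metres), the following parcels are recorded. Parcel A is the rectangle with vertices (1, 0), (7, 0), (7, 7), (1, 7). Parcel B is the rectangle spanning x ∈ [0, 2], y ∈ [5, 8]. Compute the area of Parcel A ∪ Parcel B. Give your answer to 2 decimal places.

By inclusion–exclusion:
Individual areas: |Parcel A| = 42, |Parcel B| = 6.
|Parcel A∩Parcel B|: x∈[1,2], y∈[5,7] → 1·2 = 2.
|Parcel A ∪ Parcel B| = 48 − 2 = 46.00.

46.00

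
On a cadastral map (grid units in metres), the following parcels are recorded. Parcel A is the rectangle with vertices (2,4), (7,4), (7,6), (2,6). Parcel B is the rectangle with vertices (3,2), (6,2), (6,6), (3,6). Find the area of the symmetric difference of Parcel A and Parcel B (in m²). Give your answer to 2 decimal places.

10.00

|Parcel A∩Parcel B|: x∈[3,6], y∈[4,6] → 3·2 = 6.
|Parcel A △ Parcel B| = |Parcel A| + |Parcel B| − 2·|Parcel A∩Parcel B| = 10 + 12 − 12 = 10.00.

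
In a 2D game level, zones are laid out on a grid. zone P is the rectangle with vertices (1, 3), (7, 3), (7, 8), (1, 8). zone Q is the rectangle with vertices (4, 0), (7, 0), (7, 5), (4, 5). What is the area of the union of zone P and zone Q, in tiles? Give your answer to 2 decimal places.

39.00

By inclusion–exclusion:
Individual areas: |zone P| = 30, |zone Q| = 15.
|zone P∩zone Q|: x∈[4,7], y∈[3,5] → 3·2 = 6.
|zone P ∪ zone Q| = 45 − 6 = 39.00.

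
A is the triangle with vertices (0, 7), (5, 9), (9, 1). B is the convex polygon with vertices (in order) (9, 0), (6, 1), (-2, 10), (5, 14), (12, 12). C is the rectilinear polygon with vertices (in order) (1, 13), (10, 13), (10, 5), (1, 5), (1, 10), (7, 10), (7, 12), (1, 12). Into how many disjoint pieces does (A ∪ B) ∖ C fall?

3

(A ∪ B) ∖ C splits into 3 disjoint pieces (area 19.8989, area 2.625, area 32.1825).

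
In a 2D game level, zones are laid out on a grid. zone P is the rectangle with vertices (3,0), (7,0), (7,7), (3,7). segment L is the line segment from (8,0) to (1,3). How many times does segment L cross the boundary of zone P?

The segment meets the boundary at (3,2.143), (7,0.429).

2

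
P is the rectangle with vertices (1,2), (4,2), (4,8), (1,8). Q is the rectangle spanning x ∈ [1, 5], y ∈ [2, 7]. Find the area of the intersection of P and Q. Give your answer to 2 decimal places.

|P∩Q|: x∈[1,4], y∈[2,7] → 3·5 = 15.

15.00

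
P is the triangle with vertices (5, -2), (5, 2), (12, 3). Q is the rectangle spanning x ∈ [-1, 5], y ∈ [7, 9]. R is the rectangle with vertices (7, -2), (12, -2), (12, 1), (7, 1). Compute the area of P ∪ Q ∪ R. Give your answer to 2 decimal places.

39.27

By inclusion–exclusion:
Individual areas: |P| = 14, |Q| = 12, |R| = 15.
|P∩Q| = 0.
|P∩R| = 1.7286.
|Q∩R| = 0 (no overlap).
|P∩Q∩R| = 0.
|P ∪ Q ∪ R| = 41 − 1.7286 + 0 = 39.27.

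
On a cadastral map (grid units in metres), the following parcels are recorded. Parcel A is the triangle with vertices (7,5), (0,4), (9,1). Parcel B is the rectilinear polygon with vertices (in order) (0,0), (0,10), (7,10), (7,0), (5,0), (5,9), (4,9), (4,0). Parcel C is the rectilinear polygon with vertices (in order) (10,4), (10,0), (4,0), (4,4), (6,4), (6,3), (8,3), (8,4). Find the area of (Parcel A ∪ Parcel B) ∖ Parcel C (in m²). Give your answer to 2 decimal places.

|Parcel A ∪ Parcel B| = 66.4762.
|(Parcel A ∪ Parcel B) ∩ Parcel C| = 10.8333.
|(Parcel A ∪ Parcel B) ∖ Parcel C| = 66.4762 − 10.8333 = 55.64.

55.64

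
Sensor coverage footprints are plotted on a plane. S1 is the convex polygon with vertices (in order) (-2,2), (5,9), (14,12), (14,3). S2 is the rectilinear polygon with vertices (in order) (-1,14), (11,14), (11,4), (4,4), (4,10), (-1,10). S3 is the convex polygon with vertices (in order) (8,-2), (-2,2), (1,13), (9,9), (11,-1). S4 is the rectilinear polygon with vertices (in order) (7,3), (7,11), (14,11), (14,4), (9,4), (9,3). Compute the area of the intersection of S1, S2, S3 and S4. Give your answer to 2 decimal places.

The intersection is the polygon with vertices (9,9), (10,4), (9,4), (7,4), (7,9.667), (7.4,9.8).
By the shoelace formula its area is 13.43.

13.43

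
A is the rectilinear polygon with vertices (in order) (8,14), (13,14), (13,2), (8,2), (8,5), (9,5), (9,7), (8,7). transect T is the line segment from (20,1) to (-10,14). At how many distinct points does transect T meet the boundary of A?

The segment meets the boundary at (9,5.767), (13,4.033).

2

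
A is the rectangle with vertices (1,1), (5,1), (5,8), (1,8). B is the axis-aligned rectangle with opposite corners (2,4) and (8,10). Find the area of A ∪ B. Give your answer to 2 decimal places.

52.00

By inclusion–exclusion:
Individual areas: |A| = 28, |B| = 36.
|A∩B|: x∈[2,5], y∈[4,8] → 3·4 = 12.
|A ∪ B| = 64 − 12 = 52.00.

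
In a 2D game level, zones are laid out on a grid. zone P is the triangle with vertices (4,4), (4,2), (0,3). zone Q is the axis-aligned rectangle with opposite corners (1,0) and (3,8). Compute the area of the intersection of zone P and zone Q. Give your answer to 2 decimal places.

The intersection is the polygon with vertices (1,2.75), (1,3.25), (3,3.75), (3,2.25).
By the shoelace formula its area is 2.00.

2.00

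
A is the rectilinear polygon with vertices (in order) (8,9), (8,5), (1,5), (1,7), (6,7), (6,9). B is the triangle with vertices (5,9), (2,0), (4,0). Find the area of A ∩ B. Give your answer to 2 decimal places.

The intersection is the polygon with vertices (3.667,5), (4.333,7), (4.778,7), (4.556,5).
By the shoelace formula its area is 1.33.

1.33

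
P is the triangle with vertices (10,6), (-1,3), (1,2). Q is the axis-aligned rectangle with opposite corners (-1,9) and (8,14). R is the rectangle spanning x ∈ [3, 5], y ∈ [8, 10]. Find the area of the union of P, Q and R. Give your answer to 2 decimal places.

55.50

By inclusion–exclusion:
Individual areas: |P| = 8.5, |Q| = 45, |R| = 4.
|P∩Q| = 0.
|P∩R| = 0.
|Q∩R|: x∈[3,5], y∈[9,10] → 2·1 = 2.
|P∩Q∩R| = 0.
|P ∪ Q ∪ R| = 57.5 − 2 + 0 = 55.50.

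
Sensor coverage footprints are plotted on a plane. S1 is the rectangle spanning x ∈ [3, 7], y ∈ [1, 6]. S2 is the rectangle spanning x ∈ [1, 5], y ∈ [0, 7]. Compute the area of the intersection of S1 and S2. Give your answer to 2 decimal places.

|S1∩S2|: x∈[3,5], y∈[1,6] → 2·5 = 10.

10.00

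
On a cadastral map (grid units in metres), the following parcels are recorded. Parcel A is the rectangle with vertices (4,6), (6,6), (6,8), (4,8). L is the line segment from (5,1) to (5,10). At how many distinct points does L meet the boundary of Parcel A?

The segment meets the boundary at (5,8), (5,6).

2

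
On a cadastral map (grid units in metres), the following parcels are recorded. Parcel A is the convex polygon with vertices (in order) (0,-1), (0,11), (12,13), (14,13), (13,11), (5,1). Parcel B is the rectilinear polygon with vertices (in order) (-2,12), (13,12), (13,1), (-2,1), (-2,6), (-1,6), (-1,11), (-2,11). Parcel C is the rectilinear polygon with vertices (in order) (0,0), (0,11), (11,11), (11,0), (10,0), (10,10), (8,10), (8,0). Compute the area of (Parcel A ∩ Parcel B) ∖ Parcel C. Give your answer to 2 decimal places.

|Parcel A ∩ Parcel B| = 100.
|(Parcel A ∩ Parcel B) ∩ Parcel C| = 79.5.
|(Parcel A ∩ Parcel B) ∖ Parcel C| = 100 − 79.5 = 20.50.

20.50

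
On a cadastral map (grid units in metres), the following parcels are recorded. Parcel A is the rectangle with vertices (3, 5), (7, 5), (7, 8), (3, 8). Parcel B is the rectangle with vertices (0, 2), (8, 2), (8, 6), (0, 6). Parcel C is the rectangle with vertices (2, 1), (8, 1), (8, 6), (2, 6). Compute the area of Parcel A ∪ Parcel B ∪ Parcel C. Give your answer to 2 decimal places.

By inclusion–exclusion:
Individual areas: |Parcel A| = 12, |Parcel B| = 32, |Parcel C| = 30.
|Parcel A∩Parcel B|: x∈[3,7], y∈[5,6] → 4·1 = 4.
|Parcel A∩Parcel C|: x∈[3,7], y∈[5,6] → 4·1 = 4.
|Parcel B∩Parcel C|: x∈[2,8], y∈[2,6] → 6·4 = 24.
|Parcel A∩Parcel B∩Parcel C| = 4.
|Parcel A ∪ Parcel B ∪ Parcel C| = 74 − 32 + 4 = 46.00.

46.00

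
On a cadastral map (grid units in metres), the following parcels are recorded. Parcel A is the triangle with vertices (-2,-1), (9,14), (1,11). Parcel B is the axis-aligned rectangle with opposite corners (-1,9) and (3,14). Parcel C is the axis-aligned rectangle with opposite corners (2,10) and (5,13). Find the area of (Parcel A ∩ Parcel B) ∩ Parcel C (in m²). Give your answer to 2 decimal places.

The region (Parcel A ∩ Parcel B) ∩ Parcel C is the polygon with vertices (3,11.75), (3,10), (2,10), (2,11.375).
By the shoelace formula its area is 1.56.

1.56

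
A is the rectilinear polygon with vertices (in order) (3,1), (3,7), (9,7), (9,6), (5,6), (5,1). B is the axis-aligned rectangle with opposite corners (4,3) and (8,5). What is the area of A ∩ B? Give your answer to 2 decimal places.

The intersection is the polygon with vertices (5,3), (4,3), (4,5), (5,5).
By the shoelace formula its area is 2.00.

2.00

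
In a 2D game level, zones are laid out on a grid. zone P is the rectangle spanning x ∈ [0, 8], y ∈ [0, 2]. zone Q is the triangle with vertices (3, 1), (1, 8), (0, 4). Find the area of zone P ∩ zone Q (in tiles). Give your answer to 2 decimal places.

0.36

The intersection is the polygon with vertices (2.714,2), (3,1), (2,2).
By the shoelace formula its area is 0.36.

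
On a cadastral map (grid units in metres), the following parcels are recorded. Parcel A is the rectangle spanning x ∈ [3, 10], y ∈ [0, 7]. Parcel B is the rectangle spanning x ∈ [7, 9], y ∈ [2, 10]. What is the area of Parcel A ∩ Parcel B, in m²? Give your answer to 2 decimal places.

10.00

|Parcel A∩Parcel B|: x∈[7,9], y∈[2,7] → 2·5 = 10.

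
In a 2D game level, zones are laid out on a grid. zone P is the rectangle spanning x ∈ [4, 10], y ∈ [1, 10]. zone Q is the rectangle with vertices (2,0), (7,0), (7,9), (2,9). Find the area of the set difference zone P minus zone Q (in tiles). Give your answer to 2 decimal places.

|zone P∩zone Q|: x∈[4,7], y∈[1,9] → 3·8 = 24.
|zone P| = 54.
|zone P ∖ zone Q| = |zone P| − |zone P∩zone Q| = 54 − 24 = 30.00.

30.00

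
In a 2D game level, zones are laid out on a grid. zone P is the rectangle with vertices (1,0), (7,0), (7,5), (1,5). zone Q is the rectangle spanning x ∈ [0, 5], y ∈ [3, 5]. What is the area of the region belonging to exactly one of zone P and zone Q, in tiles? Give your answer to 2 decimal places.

24.00

|zone P∩zone Q|: x∈[1,5], y∈[3,5] → 4·2 = 8.
|zone P △ zone Q| = |zone P| + |zone Q| − 2·|zone P∩zone Q| = 30 + 10 − 16 = 24.00.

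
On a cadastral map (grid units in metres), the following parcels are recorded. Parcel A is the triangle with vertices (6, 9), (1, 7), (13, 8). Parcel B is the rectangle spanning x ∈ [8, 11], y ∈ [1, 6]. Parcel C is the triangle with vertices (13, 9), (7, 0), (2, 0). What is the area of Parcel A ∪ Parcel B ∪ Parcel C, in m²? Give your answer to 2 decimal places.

40.87

By inclusion–exclusion:
Individual areas: |Parcel A| = 9.5, |Parcel B| = 15, |Parcel C| = 22.5.
|Parcel A∩Parcel B| = 0.
|Parcel A∩Parcel C| = 0.1115.
|Parcel B∩Parcel C| = 6.0227.
|Parcel A∩Parcel B∩Parcel C| = 0.
|Parcel A ∪ Parcel B ∪ Parcel C| = 47 − 6.1343 + 0 = 40.87.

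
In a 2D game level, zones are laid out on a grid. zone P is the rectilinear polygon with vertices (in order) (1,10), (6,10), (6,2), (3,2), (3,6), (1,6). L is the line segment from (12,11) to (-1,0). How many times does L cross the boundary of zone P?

The segment meets the boundary at (3,3.385), (6,5.923).

2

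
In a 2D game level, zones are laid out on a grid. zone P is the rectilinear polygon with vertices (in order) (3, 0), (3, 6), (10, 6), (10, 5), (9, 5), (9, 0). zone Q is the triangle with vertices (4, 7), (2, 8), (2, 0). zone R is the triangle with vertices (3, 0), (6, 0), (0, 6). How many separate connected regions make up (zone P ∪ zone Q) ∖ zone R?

(zone P ∪ zone Q) ∖ zone R splits into 2 disjoint pieces (area 37.8294, area 0.3636).

2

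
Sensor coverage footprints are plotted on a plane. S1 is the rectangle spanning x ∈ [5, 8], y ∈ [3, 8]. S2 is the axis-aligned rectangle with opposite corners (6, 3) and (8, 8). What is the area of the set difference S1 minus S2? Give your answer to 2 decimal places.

5.00

|S1∩S2|: x∈[6,8], y∈[3,8] → 2·5 = 10.
|S1| = 15.
|S1 ∖ S2| = |S1| − |S1∩S2| = 15 − 10 = 5.00.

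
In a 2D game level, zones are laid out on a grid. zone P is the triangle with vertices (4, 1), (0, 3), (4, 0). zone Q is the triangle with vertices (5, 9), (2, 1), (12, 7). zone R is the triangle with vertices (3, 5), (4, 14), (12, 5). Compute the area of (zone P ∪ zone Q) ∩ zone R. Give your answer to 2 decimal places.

The region (zone P ∪ zone Q) ∩ zone R is the polygon with vertices (5,9), (9.617,7.681), (10.841,6.304), (8.667,5), (3.5,5).
By the shoelace formula its area is 19.44.

19.44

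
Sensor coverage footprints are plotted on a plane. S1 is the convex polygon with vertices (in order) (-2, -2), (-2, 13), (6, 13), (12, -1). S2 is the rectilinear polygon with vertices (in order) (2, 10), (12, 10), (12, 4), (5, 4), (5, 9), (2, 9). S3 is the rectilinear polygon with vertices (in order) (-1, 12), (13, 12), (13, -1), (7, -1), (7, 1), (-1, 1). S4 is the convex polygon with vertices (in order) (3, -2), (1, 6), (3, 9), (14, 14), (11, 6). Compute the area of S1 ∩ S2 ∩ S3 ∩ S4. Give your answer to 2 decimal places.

The intersection is the polygon with vertices (5,9), (3,9), (5.2,10), (7.286,10), (9.6,4.6), (9,4), (5,4).
By the shoelace formula its area is 22.07.

22.07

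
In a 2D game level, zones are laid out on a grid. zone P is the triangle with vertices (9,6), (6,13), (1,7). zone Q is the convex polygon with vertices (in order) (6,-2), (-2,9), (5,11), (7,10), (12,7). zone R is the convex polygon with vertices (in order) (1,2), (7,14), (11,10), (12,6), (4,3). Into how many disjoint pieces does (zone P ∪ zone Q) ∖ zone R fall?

3

(zone P ∪ zone Q) ∖ zone R splits into 3 disjoint pieces (area 25.8283, area 0.0561, area 24.1762).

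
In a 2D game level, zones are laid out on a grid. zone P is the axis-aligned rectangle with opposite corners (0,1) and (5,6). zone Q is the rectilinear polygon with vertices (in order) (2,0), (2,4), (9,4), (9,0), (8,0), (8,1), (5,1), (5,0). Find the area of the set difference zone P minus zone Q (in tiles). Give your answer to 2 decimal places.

|zone P| = 25, |zone P∩zone Q| = 9.
|zone P ∖ zone Q| = |zone P| − |zone P∩zone Q| = 25 − 9 = 16.00.

16.00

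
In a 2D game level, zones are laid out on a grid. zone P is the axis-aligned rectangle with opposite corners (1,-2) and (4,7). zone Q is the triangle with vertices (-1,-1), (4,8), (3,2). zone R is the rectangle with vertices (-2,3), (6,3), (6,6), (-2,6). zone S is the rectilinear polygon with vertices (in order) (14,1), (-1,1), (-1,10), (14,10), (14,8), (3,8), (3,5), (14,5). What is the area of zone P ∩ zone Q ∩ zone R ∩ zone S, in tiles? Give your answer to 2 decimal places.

3.50

The intersection is the polygon with vertices (1.222,3), (2.889,6), (3,6), (3,5), (3.5,5), (3.167,3).
By the shoelace formula its area is 3.50.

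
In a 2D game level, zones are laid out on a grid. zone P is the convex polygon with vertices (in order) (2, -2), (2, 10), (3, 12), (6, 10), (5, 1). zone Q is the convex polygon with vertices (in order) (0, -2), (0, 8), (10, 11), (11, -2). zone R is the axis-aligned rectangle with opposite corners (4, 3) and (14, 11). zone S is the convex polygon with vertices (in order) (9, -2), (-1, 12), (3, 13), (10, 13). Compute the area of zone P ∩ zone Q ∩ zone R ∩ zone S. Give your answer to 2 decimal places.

8.88

The intersection is the polygon with vertices (5.25,3.25), (4,5), (4,9.2), (5.977,9.793).
By the shoelace formula its area is 8.88.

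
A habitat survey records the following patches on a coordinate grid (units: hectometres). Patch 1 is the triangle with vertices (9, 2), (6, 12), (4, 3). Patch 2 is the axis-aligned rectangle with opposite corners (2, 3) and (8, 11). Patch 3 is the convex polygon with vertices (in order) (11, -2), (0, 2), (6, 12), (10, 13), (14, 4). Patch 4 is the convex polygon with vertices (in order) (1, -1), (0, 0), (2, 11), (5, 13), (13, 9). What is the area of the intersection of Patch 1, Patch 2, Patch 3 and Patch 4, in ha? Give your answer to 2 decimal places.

18.06

The intersection is the polygon with vertices (4,3), (5.778,11), (6.3,11), (8,5.333), (8,4.833), (5.8,3).
By the shoelace formula its area is 18.06.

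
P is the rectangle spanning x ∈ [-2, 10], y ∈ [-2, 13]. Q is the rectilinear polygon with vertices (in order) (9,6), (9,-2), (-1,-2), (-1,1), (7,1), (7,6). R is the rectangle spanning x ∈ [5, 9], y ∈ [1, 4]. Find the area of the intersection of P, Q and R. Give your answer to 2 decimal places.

6.00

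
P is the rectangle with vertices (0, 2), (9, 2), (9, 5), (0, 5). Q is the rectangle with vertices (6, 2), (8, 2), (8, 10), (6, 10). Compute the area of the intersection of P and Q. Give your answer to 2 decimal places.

|P∩Q|: x∈[6,8], y∈[2,5] → 2·3 = 6.

6.00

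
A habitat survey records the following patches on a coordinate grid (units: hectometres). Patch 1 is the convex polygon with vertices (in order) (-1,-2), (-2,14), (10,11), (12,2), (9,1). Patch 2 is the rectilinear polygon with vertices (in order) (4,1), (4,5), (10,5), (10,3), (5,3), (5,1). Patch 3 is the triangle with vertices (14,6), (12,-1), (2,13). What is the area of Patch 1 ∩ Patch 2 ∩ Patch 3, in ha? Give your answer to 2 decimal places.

The intersection is the polygon with vertices (10,5), (10,3), (9.143,3), (7.714,5).
By the shoelace formula its area is 3.14.

3.14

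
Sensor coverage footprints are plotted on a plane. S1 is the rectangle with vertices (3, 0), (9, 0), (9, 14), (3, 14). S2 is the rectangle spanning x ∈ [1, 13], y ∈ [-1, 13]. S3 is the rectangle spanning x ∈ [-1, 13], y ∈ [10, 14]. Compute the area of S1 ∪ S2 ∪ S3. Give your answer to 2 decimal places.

By inclusion–exclusion:
Individual areas: |S1| = 84, |S2| = 168, |S3| = 56.
|S1∩S2|: x∈[3,9], y∈[0,13] → 6·13 = 78.
|S1∩S3|: x∈[3,9], y∈[10,14] → 6·4 = 24.
|S2∩S3|: x∈[1,13], y∈[10,13] → 12·3 = 36.
|S1∩S2∩S3| = 18.
|S1 ∪ S2 ∪ S3| = 308 − 138 + 18 = 188.00.

188.00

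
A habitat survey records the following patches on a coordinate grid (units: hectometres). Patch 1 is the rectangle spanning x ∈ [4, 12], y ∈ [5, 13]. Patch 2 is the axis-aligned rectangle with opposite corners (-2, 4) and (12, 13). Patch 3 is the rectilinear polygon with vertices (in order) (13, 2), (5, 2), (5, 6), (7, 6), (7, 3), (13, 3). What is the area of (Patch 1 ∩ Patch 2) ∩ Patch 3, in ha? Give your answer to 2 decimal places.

2.00

The region (Patch 1 ∩ Patch 2) ∩ Patch 3 is the polygon with vertices (5,5), (5,6), (7,6), (7,5).
By the shoelace formula its area is 2.00.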